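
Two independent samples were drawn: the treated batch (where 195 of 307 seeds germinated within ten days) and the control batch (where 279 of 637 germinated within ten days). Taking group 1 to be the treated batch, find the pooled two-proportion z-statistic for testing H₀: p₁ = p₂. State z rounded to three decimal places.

p̂₁ = 195/307 = 0.63518, p̂₂ = 279/637 = 0.43799.
Pooled p̂ = (195+279)/(307+637) = 474/944 = 0.50212.
Pooled SE = √[0.2499955·0.00482719] ≈ 0.034739.
z = (p̂₁ − p̂₂)/SE = (0.63518 − 0.43799)/0.034739 = 0.19719/0.034739 = 5.676.

z = 5.676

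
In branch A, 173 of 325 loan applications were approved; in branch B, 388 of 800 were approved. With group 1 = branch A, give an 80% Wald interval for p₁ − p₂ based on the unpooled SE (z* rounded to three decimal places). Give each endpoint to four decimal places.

p̂₁ = 0.53231, p̂₂ = 0.48500, so the observed difference is 0.04731.
Unpooled SE = √(p̂₁(1−p̂₁)/n₁ + p̂₂(1−p̂₂)/n₂) = √(0.000766019 + 0.000312219) = 0.032837.
For 80% confidence, z* = 1.282. Margin = 1.282·0.032837 = 0.04210.
Interval: 0.04731 ± 0.04210 → (0.0052, 0.0894).

(0.0052, 0.0894)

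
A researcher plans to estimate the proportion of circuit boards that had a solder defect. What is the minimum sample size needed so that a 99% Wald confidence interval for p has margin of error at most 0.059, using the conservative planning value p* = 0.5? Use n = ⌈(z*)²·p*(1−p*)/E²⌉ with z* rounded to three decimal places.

The 99% critical value is z* = 2.576.
p*(1−p*) = 0.2500.
(z*)²·p*(1−p*)/E² = 6.635776·0.2500/0.003481 = 476.571.
⌈476.571⌉ = 477.

n = 477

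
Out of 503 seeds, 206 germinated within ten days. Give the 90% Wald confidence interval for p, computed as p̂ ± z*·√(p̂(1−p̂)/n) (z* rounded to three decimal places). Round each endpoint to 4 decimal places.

(0.3735, 0.4456)

With x = 206 successes in n = 503, p̂ = 0.40954.
Standard error of p̂: √(0.241817/503) = √0.000480750 = 0.021926.
The 90% critical value is z* = 1.645.
Margin of error: 1.645 × 0.021926 = 0.03607.
Interval: 0.40954 ± 0.03607 → (0.3735, 0.4456).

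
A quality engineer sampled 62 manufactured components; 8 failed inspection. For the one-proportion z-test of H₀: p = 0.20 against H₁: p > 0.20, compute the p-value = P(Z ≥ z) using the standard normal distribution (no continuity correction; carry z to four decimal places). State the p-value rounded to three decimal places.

p-value = 0.919

With x = 8 successes in n = 62, p̂ = 0.12903.
Under H₀, SE = √(p₀(1−p₀)/n) = √(0.20·0.80/62) = √0.002580645 = 0.050800.
Test statistic (full precision, shown to 4 dp): z = (8/62 − 0.20)/SE₀ ≈ -1.3970.
From the standard normal, P(Z ≥ z) = 0.919.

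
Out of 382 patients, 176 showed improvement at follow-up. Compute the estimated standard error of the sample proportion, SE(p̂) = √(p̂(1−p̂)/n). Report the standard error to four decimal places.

Sample proportion p̂ = 176/382 = 0.46073.
p̂(1−p̂) = 0.46073·0.53927 = 0.248458.
SE = √(0.248458/382) = √0.000650414 = 0.0255.

SE = 0.0255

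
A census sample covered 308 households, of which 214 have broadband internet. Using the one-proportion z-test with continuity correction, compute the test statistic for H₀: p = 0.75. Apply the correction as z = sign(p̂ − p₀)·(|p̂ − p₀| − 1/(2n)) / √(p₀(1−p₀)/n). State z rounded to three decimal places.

z = -2.171

The sample proportion is 214/308 = 0.69481. p̂ − p₀ = -0.055195.
1/(2n) = 0.001623.
Corrected numerator: |-0.055195| − 0.001623 = 0.053572.
SE₀ = √(0.75·0.25/308) = 0.024673.
z = (−)0.053572/0.024673 = -2.171.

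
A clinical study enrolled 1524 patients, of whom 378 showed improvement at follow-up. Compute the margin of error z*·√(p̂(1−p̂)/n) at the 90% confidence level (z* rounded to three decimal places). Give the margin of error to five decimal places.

The sample proportion is 378/1524 = 0.24803.
SE = √(p̂(1−p̂)/n) = √(0.186512/1524) = 0.011063.
The 90% critical value is z* = 1.645.
So ME = 0.01820.

ME = 0.01820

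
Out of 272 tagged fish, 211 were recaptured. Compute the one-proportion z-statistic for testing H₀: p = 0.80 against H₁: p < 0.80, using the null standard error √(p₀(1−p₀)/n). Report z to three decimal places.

The sample proportion is 211/272 = 0.77574.
SE₀ = √(0.80·0.20/272) = 0.024254.
z = (p̂ − p₀)/SE = (0.77574 − 0.80)/0.024254 = -1.000.

z = -1.000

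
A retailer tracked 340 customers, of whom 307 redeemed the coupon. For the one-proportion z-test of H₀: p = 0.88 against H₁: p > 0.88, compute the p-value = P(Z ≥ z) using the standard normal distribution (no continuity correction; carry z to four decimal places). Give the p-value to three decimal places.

The sample proportion is 307/340 = 0.90294.
Under H₀, SE = √(p₀(1−p₀)/n) = √(0.88·0.12/340) = √0.000310588 = 0.017624.
z = (p̂ − p₀)/SE = (307/340 − 0.88)/0.017624 ≈ 1.3017.
From the standard normal, P(Z ≥ z) = 0.097.

p-value = 0.097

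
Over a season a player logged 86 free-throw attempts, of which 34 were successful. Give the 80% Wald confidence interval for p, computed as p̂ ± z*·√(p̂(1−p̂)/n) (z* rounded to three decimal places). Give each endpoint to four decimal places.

p̂ = 34/86 = 0.39535.
Standard error of p̂: √(0.239048/86) = √0.002779629 = 0.052722.
The 80% critical value is z* = 1.282.
Margin = 1.282·0.052722 = 0.06759.
Interval: 0.39535 ± 0.06759 → (0.3278, 0.4629).

(0.3278, 0.4629)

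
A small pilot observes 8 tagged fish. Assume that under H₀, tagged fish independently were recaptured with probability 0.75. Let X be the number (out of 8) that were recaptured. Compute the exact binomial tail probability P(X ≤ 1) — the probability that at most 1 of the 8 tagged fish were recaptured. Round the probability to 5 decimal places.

X is binomial with n = 8 and p = 0.75.
P(X ≤ 1) = C(8,0)·0.75^0·0.25^8 + C(8,1)·0.75^1·0.25^7.
= 0.000015 + 0.000366 = 0.00038.

P = 0.00038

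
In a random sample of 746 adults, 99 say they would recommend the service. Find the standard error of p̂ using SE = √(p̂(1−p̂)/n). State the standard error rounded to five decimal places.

With x = 99 successes in n = 746, p̂ = 0.13271.
p̂(1−p̂) = 0.115098.
Dividing by n and taking the root: √0.000154287 = 0.01242.

SE = 0.01242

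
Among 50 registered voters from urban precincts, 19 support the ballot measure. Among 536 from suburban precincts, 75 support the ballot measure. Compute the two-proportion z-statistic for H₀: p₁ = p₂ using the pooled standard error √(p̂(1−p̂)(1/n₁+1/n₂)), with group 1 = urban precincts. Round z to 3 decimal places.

Sample proportions: p̂₁ = 19/50 = 0.38000 and p̂₂ = 75/536 = 0.13993.
Pooling: p̂ = 94/586 = 0.16041.
SE = √[p̂(1−p̂)(1/n₁+1/n₂)] = √[0.16041·0.83959·(1/50+1/536)] ≈ 0.054266.
z = (p̂₁ − p̂₂)/SE = (0.38000 − 0.13993)/0.054266 = 0.24007/0.054266 = 4.424.

z = 4.424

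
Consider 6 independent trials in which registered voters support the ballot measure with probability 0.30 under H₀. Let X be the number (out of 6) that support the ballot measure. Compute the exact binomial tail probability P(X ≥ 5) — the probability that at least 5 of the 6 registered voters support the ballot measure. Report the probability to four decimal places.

P = 0.0109

X is binomial with n = 6 and p = 0.30.
P(X ≥ 5) = C(6,5)·0.30^5·0.70^1 + C(6,6)·0.30^6·0.70^0.
= 0.010206 + 0.000729 = 0.0109.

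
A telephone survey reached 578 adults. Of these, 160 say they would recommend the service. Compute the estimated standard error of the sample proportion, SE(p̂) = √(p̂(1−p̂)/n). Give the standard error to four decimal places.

With x = 160 successes in n = 578, p̂ = 0.27682.
p̂(1−p̂) = 0.27682·0.72318 = 0.200191.
SE = √(0.200191/578) = √0.000346351 = 0.0186.

SE = 0.0186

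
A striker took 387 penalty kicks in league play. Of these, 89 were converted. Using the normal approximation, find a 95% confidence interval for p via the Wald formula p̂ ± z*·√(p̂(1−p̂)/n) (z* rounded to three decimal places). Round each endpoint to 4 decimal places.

(0.1880, 0.2719)

With x = 89 successes in n = 387, p̂ = 0.22997.
Standard error of p̂: √(0.177086/387) = √0.000457587 = 0.021391.
For 95% confidence, z* = 1.960.
Margin of error: 1.960 × 0.021391 = 0.04193.
Interval: 0.22997 ± 0.04193 → (0.1880, 0.2719).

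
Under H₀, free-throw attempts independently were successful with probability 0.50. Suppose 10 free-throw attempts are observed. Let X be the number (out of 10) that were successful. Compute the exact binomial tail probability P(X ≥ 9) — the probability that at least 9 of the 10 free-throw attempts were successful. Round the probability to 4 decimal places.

P = 0.0107

X ~ Binomial(n=10, p=0.50).
P(X ≥ 9) = C(10,9)·0.50^9·0.50^1 + C(10,10)·0.50^10·0.50^0.
= 0.009766 + 0.000977 = 0.0107.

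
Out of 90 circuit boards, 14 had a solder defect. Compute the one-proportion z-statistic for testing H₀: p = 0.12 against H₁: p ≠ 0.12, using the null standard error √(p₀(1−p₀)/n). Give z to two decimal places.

p̂ = 14/90 = 0.15556.
Under H₀, SE = √(p₀(1−p₀)/n) = √(0.12·0.88/90) = √0.001173333 = 0.034254.
z = (p̂ − p₀)/SE = (0.15556 − 0.12)/0.034254 = 1.04.

z = 1.04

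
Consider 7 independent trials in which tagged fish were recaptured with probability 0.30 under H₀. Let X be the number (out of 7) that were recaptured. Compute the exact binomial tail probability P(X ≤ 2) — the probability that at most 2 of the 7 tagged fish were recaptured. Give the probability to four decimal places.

P = 0.6471

X is binomial with n = 7 and p = 0.30.
P(X ≤ 2) = C(7,0)·0.30^0·0.70^7 + C(7,1)·0.30^1·0.70^6 + C(7,2)·0.30^2·0.70^5.
= 0.082354 + 0.247063 + 0.317652 = 0.6471.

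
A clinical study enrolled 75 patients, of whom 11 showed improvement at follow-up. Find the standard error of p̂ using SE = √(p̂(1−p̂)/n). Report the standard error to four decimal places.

The sample proportion is 11/75 = 0.14667.
p̂(1−p̂) = 0.125158.
SE = √(0.125158/75) = 0.0409.

SE = 0.0409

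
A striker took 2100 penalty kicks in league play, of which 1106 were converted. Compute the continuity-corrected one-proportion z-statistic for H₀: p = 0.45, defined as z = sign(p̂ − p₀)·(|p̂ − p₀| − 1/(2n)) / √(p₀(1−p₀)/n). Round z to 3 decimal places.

The sample proportion is 1106/2100 = 0.52667. p̂ − p₀ = 0.076667.
1/(2n) = 0.000238.
Corrected numerator: |0.076667| − 0.000238 = 0.076429.
Under H₀, SE = √(p₀(1−p₀)/n) = √(0.45·0.55/2100) = √0.000117857 = 0.010856.
z = +0.076429/0.010856 = 7.040.

z = 7.040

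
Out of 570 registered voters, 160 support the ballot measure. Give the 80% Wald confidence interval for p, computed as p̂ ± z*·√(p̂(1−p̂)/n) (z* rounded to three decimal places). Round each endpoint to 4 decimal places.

The sample proportion is 160/570 = 0.28070.
Standard error of p̂: √(0.201908/570) = √0.000354225 = 0.018821.
z* = 1.282 at the 80% level.
Margin of error: 1.282 × 0.018821 = 0.02413.
CI: 0.28070 ± 0.02413 = (0.2566, 0.3048).

(0.2566, 0.3048)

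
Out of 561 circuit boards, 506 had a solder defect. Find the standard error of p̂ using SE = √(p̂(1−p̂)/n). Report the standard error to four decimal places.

With x = 506 successes in n = 561, p̂ = 0.90196.
p̂(1−p̂) = 0.088428.
SE = √(0.088428/561) = 0.0126.

SE = 0.0126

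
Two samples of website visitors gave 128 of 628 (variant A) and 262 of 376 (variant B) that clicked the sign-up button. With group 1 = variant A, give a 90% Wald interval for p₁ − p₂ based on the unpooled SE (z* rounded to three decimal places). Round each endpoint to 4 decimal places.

(-0.5401, -0.4459)

p̂₁ = 0.20382, p̂₂ = 0.69681, so the observed difference is -0.49299.
SE = √(0.000258405 + 0.000561879) = √0.000820284 = 0.028641.
z* = 1.645 at the 90% level. Margin of error = 0.04711.
Interval: -0.49299 ± 0.04711 → (-0.5401, -0.4459).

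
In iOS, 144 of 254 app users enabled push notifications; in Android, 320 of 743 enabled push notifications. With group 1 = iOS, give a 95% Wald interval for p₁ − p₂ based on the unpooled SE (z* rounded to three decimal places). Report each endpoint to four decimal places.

p̂₁ = 144/254 = 0.56693, p̂₂ = 320/743 = 0.43069; p̂₁ − p̂₂ = 0.13624.
Unpooled SE = √(p̂₁(1−p̂₁)/n₁ + p̂₂(1−p̂₂)/n₂) = √(0.000966616 + 0.000330008) = 0.036009.
z* = 1.960 at the 95% level. Margin of error = 0.07058.
Interval: 0.13624 ± 0.07058 → (0.0657, 0.2068).

(0.0657, 0.2068)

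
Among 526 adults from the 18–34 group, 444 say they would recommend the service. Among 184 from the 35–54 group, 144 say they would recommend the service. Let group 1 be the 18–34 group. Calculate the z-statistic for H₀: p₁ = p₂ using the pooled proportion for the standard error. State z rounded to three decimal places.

Sample proportions: p̂₁ = 444/526 = 0.84411 and p̂₂ = 144/184 = 0.78261.
Pooled p̂ = (444+144)/(526+184) = 588/710 = 0.82817.
Pooled SE = √[0.1423051·0.00733592] ≈ 0.032310.
z = (p̂₁ − p̂₂)/SE = (0.84411 − 0.78261)/0.032310 = 0.06150/0.032310 = 1.903.

z = 1.903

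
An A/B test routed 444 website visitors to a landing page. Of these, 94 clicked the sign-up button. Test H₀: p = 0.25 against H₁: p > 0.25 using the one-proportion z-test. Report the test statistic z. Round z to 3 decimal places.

z = -1.863

The sample proportion is 94/444 = 0.21171.
Under H₀, SE = √(p₀(1−p₀)/n) = √(0.25·0.75/444) = √0.000422297 = 0.020550.
Test statistic: z = -0.03829/0.020550 = -1.863.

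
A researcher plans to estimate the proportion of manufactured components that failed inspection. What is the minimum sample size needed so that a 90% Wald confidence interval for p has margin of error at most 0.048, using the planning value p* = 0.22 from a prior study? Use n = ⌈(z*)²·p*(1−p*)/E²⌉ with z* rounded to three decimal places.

The 90% critical value is z* = 1.645.
p*(1−p*) = 0.22·0.78 = 0.1716.
Required n before rounding: 2.706025 × 0.1716 / 0.048² = 201.542.
Rounding up, n = 202.

n = 202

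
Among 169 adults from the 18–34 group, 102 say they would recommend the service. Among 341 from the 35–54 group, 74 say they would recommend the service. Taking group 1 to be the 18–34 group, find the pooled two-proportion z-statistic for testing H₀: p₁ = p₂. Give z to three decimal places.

Sample proportions: p̂₁ = 102/169 = 0.60355 and p̂₂ = 74/341 = 0.21701.
Pooling: p̂ = 176/510 = 0.34510.
SE = √[p̂(1−p̂)(1/n₁+1/n₂)] = √[0.34510·0.65490·(1/169+1/341)] ≈ 0.044722.
z = (p̂₁ − p̂₂)/SE = (0.60355 − 0.21701)/0.044722 = 0.38654/0.044722 = 8.643.

z = 8.643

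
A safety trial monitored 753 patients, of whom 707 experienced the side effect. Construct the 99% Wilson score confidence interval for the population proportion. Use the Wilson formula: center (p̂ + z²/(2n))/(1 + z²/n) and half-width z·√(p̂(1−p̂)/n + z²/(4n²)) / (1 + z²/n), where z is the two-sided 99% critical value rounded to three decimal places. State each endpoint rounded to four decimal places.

(0.9124, 0.9578)

Here p̂ = 707/753 = 0.93891 and z = 2.576 (z² = 6.635776).
1 + z²/n = 1.008812.
Center = (0.93891 + 0.004406)/1.008812 = 0.93508.
Radicand: p̂(1−p̂)/n + z²/(4n²) = 0.000076171 + 0.000002926 = 0.000079097.
Half-width = 2.576·√0.000079097/1.008812 = 0.02271.
So the interval runs from 0.9124 to 0.9578.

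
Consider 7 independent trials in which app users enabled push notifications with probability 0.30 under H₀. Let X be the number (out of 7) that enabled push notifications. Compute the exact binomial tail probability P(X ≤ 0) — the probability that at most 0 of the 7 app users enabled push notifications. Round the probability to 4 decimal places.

P = 0.0824

X ~ Binomial(n=7, p=0.30).
P(X ≤ 0) = C(7,0)·0.30^0·0.70^7.
= 0.082354 = 0.0824.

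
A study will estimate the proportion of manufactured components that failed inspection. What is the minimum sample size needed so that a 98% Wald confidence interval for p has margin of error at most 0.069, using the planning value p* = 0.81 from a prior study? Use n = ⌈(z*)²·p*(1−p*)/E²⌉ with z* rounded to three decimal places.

n = 175

z* = 2.326 at the 98% level.
p*(1−p*) = 0.81·0.19 = 0.1539.
Required n before rounding: 5.410276 × 0.1539 / 0.069² = 174.888.
Rounding up, n = 175.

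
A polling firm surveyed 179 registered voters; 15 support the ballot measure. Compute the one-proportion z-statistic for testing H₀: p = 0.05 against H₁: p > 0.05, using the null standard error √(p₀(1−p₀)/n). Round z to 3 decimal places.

p̂ = 15/179 = 0.08380.
Null standard error: √(0.05·0.95/179) = √0.000265363 = 0.016290.
z = (0.08380 − 0.05)/0.016290 = 0.03380/0.016290 = 2.075.

z = 2.075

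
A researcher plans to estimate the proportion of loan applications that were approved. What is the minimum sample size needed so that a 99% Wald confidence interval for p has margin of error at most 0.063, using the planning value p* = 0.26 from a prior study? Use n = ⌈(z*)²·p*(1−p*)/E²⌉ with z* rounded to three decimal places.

The 99% critical value is z* = 2.576.
p*(1−p*) = 0.26·0.74 = 0.1924.
(z*)²·p*(1−p*)/E² = 6.635776·0.1924/0.003969 = 321.674.
Rounding up, n = 322.

n = 322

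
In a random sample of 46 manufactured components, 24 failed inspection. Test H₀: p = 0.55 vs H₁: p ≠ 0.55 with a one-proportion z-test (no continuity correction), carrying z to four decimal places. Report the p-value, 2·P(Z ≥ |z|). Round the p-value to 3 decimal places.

p-value = 0.700

Sample proportion p̂ = 24/46 = 0.52174.
Under H₀, SE = √(p₀(1−p₀)/n) = √(0.55·0.45/46) = √0.005380435 = 0.073351.
Test statistic (full precision, shown to 4 dp): z = (24/46 − 0.55)/SE₀ ≈ -0.3853.
p-value = 2·P(Z ≥ |z|) with z = -0.3853 → 0.700.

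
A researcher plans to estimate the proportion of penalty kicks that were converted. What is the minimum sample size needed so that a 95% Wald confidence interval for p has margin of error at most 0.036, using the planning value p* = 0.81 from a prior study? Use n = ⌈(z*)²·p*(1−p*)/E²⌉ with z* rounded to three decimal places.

For 95% confidence, z* = 1.960.
p*(1−p*) = 0.1539.
Required n before rounding: 3.841600 × 0.1539 / 0.036² = 456.190.
Rounding up, n = 457.

n = 457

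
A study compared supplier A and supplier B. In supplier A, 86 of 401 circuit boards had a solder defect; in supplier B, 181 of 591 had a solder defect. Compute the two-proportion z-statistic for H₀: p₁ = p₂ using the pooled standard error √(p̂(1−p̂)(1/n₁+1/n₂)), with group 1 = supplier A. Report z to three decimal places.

Sample proportions: p̂₁ = 86/401 = 0.21446 and p̂₂ = 181/591 = 0.30626.
Pooled p̂ = (86+181)/(401+591) = 267/992 = 0.26915.
SE = √[p̂(1−p̂)(1/n₁+1/n₂)] = √[0.26915·0.73085·(1/401+1/591)] ≈ 0.028695.
z = (p̂₁ − p̂₂)/SE = (0.21446 − 0.30626)/0.028695 = -0.09180/0.028695 = -3.199.

z = -3.199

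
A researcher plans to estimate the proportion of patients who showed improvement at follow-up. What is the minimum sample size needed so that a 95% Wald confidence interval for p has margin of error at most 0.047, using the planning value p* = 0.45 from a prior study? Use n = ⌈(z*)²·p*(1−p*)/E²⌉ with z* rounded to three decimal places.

The 95% critical value is z* = 1.960.
p*(1−p*) = 0.45·0.55 = 0.2475.
Required n before rounding: 3.841600 × 0.2475 / 0.047² = 430.419.
⌈430.419⌉ = 431.

n = 431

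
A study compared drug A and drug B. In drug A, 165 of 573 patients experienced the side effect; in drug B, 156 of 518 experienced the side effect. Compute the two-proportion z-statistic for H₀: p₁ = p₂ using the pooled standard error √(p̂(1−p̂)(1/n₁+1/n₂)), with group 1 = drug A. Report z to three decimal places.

Sample proportions: p̂₁ = 165/573 = 0.28796 and p̂₂ = 156/518 = 0.30116.
Pooled p̂ = (165+156)/(573+518) = 321/1091 = 0.29423.
Pooled SE = √[0.2076568·0.00367570] ≈ 0.027628.
z = -0.01320/0.027628 = -0.478.

z = -0.478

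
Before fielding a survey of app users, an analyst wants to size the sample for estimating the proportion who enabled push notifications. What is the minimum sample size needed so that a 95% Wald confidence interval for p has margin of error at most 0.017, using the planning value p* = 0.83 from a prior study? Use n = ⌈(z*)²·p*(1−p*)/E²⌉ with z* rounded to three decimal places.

The 95% critical value is z* = 1.960.
p*(1−p*) = 0.1411.
Required n before rounding: 3.841600 × 0.1411 / 0.017² = 1875.605.
⌈1875.605⌉ = 1876.

n = 1876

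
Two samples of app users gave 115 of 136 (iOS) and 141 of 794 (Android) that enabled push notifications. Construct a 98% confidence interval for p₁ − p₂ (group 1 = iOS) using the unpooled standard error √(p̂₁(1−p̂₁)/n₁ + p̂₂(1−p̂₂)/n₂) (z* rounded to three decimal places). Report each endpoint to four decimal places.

p̂₁ = 115/136 = 0.84559, p̂₂ = 141/794 = 0.17758; p̂₁ − p̂₂ = 0.66801.
Unpooled SE = √(p̂₁(1−p̂₁)/n₁ + p̂₂(1−p̂₂)/n₂) = √(0.000960064 + 0.000183938) = 0.033823.
For 98% confidence, z* = 2.326. Margin of error = 0.07867.
CI: 0.66801 ± 0.07867 = (0.5893, 0.7467).

(0.5893, 0.7467)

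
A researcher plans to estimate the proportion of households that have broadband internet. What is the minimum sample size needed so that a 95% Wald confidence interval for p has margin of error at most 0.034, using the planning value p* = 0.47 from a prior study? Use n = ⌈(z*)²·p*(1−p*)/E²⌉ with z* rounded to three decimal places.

n = 828

z* = 1.960 at the 95% level.
p*(1−p*) = 0.47·0.53 = 0.2491.
(z*)²·p*(1−p*)/E² = 3.841600·0.2491/0.001156 = 827.805.
⌈827.805⌉ = 828.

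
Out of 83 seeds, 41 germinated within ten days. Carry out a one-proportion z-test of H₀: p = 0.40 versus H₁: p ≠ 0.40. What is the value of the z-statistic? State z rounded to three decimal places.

z = 1.748

The sample proportion is 41/83 = 0.49398.
Null standard error: √(0.40·0.60/83) = √0.002891566 = 0.053773.
Test statistic: z = 0.09398/0.053773 = 1.748.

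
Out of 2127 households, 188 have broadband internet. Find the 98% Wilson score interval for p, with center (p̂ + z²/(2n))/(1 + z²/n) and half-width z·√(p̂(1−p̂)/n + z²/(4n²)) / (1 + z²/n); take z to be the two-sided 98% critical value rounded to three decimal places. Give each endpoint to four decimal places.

p̂ = 188/2127 = 0.08839; z = 2.326, so z² = 5.410276.
1 + z²/n = 1.002544.
Adjusted center: (0.08839 + z²/(2n))/1.002544 = 0.08943.
Radicand: p̂(1−p̂)/n + z²/(4n²) = 0.000037882 + 0.000000299 = 0.000038181.
Half-width = z·√(radicand)/denom = 2.326·0.006179/1.002544 = 0.01434.
Interval: 0.08943 ± 0.01434 → (0.0751, 0.1038).

(0.0751, 0.1038)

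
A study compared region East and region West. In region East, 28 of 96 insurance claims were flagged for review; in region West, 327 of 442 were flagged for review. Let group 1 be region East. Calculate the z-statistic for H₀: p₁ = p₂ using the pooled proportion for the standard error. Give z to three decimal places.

z = -8.401

p̂₁ = 28/96 = 0.29167, p̂₂ = 327/442 = 0.73982.
Pooling: p̂ = 355/538 = 0.65985.
Pooled SE = √[0.2244476·0.01267911] ≈ 0.053346.
z = (p̂₁ − p̂₂)/SE = (0.29167 − 0.73982)/0.053346 = -0.44815/0.053346 = -8.401.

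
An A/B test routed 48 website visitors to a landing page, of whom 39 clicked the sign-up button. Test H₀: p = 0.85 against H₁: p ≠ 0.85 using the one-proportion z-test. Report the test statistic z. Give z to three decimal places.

z = -0.728

With x = 39 successes in n = 48, p̂ = 0.81250.
Null standard error: √(0.85·0.15/48) = √0.002656250 = 0.051539.
Test statistic: z = -0.03750/0.051539 = -0.728.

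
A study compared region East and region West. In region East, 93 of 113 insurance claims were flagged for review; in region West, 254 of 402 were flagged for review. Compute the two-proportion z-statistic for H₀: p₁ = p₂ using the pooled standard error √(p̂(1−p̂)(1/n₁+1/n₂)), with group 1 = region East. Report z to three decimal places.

Sample proportions: p̂₁ = 93/113 = 0.82301 and p̂₂ = 254/402 = 0.63184.
Pooling: p̂ = 347/515 = 0.67379.
Pooled SE = √[0.2197983·0.01133712] ≈ 0.049919.
z = 0.19117/0.049919 = 3.830.

z = 3.830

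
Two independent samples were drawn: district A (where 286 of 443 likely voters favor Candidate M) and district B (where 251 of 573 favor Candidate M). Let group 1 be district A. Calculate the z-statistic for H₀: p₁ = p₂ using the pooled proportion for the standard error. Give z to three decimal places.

Sample proportions: p̂₁ = 286/443 = 0.64560 and p̂₂ = 251/573 = 0.43805.
Pooling: p̂ = 537/1016 = 0.52854.
Pooled SE = √[0.2491853·0.00400254] ≈ 0.031581.
z = 0.20755/0.031581 = 6.572.

z = 6.572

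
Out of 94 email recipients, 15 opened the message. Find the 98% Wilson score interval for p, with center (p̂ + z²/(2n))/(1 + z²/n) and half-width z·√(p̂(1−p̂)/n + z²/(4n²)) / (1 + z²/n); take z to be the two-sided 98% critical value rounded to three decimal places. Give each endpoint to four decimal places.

(0.0907, 0.2655)

Here p̂ = 15/94 = 0.15957 and z = 2.326 (z² = 5.410276).
Denominator 1 + z²/n = 1 + 5.410276/94 = 1.057556.
Center = (0.15957 + 0.028778)/1.057556 = 0.17810.
Radicand: p̂(1−p̂)/n + z²/(4n²) = 0.001426707 + 0.000153075 = 0.001579782.
Half-width = z·√(radicand)/denom = 2.326·0.039746/1.057556 = 0.08742.
Interval: 0.17810 ± 0.08742 → (0.0907, 0.2655).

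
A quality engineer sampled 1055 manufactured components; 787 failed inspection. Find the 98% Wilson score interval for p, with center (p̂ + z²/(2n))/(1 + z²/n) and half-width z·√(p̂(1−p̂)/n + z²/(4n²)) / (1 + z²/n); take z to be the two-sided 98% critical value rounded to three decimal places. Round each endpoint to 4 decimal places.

Here p̂ = 787/1055 = 0.74597 and z = 2.326 (z² = 5.410276).
1 + z²/n = 1.005128.
Adjusted center: (0.74597 + z²/(2n))/1.005128 = 0.74472.
Radicand: p̂(1−p̂)/n + z²/(4n²) = 0.000179619 + 0.000001215 = 0.000180834.
Half-width = z·√(radicand)/denom = 2.326·0.013447/1.005128 = 0.03112.
CI: 0.74472 ± 0.03112 = (0.7136, 0.7758).

(0.7136, 0.7758)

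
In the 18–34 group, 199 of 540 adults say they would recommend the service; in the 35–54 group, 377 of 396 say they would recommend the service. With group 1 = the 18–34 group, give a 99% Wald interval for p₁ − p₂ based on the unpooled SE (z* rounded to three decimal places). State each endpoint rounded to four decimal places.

p̂₁ = 199/540 = 0.36852, p̂₂ = 377/396 = 0.95202; p̂₁ − p̂₂ = -0.58350.
SE = √(0.000430949 + 0.000115348) = √0.000546297 = 0.023373.
The 99% critical value is z* = 2.576. Margin of error = 0.06021.
So the interval runs from -0.6437 to -0.5233.

(-0.6437, -0.5233)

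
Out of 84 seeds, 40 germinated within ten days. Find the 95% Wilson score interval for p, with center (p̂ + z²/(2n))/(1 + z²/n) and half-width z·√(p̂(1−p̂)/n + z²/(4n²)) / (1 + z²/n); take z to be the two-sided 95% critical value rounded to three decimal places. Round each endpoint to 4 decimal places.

(0.3728, 0.5817)

Here p̂ = 40/84 = 0.47619 and z = 1.960 (z² = 3.841600).
1 + z²/n = 1.045733.
Center = (0.47619 + 0.022867)/1.045733 = 0.47723.
Radicand: p̂(1−p̂)/n + z²/(4n²) = 0.002969442 + 0.000136111 = 0.003105553.
Half-width = 1.960·√0.003105553/1.045733 = 0.10445.
Interval: 0.47723 ± 0.10445 → (0.3728, 0.5817).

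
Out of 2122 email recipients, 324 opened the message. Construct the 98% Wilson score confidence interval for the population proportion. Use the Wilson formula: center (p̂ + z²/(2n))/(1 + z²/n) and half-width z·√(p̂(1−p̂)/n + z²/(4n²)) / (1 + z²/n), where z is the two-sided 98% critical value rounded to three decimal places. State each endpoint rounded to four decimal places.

(0.1354, 0.1717)

p̂ = 324/2122 = 0.15269; z = 2.326, so z² = 5.410276.
1 + z²/n = 1.002550.
Adjusted center: (0.15269 + z²/(2n))/1.002550 = 0.15357.
Radicand: p̂(1−p̂)/n + z²/(4n²) = 0.000060968 + 0.000000300 = 0.000061268.
Half-width = 2.326·√0.000061268/1.002550 = 0.01816.
CI: 0.15357 ± 0.01816 = (0.1354, 0.1717).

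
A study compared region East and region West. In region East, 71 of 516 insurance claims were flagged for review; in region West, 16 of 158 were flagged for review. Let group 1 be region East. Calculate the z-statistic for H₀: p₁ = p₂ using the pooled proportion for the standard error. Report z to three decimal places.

z = 1.192

Sample proportions: p̂₁ = 71/516 = 0.13760 and p̂₂ = 16/158 = 0.10127.
Pooled p̂ = (71+16)/(516+158) = 87/674 = 0.12908.
SE = √[p̂(1−p̂)(1/n₁+1/n₂)] = √[0.12908·0.87092·(1/516+1/158)] ≈ 0.030486.
z = 0.03633/0.030486 = 1.192.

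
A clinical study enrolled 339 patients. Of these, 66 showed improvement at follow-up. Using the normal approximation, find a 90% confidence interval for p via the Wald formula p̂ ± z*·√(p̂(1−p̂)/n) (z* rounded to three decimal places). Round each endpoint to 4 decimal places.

(0.1593, 0.2301)

Sample proportion p̂ = 66/339 = 0.19469.
SE = √(p̂(1−p̂)/n) = √(0.156786/339) = 0.021506.
The 90% critical value is z* = 1.645.
Margin of error: 1.645 × 0.021506 = 0.03538.
Interval: 0.19469 ± 0.03538 → (0.1593, 0.2301).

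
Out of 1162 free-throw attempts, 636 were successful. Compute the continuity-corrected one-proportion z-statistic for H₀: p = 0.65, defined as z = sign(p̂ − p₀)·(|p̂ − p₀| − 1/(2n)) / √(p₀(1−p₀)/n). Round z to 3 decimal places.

z = -7.307

The sample proportion is 636/1162 = 0.54733. p̂ − p₀ = -0.102668.
1/(2n) = 0.000430.
Corrected numerator: |-0.102668| − 0.000430 = 0.102238.
SE₀ = √(0.65·0.35/1162) = 0.013992.
z = (−)0.102238/0.013992 = -7.307.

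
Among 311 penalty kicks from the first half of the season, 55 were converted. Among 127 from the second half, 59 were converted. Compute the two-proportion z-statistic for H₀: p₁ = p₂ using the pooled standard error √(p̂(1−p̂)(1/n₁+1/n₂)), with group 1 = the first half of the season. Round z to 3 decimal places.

z = -6.227

Sample proportions: p̂₁ = 55/311 = 0.17685 and p̂₂ = 59/127 = 0.46457.
Pooled p̂ = (55+59)/(311+127) = 114/438 = 0.26027.
Pooled SE = √[0.1925314·0.01108945] ≈ 0.046207.
z = -0.28772/0.046207 = -6.227.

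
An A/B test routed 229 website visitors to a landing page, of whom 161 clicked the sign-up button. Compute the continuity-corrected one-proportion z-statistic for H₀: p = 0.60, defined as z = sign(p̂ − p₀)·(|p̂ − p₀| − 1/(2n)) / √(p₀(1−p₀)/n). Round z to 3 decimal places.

z = 3.116

The sample proportion is 161/229 = 0.70306. p̂ − p₀ = 0.103057.
Continuity correction 1/(2n) = 1/458 = 0.002183.
Corrected numerator: |0.103057| − 0.002183 = 0.100874.
Null standard error: √(0.60·0.40/229) = √0.001048035 = 0.032373.
z = +0.100874/0.032373 = 3.116.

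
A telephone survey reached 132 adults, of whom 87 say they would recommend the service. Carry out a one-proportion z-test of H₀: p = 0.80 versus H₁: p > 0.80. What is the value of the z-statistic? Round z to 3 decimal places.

p̂ = 87/132 = 0.65909.
Under H₀, SE = √(p₀(1−p₀)/n) = √(0.80·0.20/132) = √0.001212121 = 0.034816.
z = (0.65909 − 0.80)/0.034816 = -0.14091/0.034816 = -4.047.

z = -4.047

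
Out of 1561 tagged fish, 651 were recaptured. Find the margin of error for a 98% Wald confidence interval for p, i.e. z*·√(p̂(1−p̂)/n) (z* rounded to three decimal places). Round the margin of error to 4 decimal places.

With x = 651 successes in n = 1561, p̂ = 0.41704.
SE = √(p̂(1−p̂)/n) = √(0.243118/1561) = 0.012480.
The 98% critical value is z* = 2.326.
ME = 2.326·0.012480 = 0.0290.

ME = 0.0290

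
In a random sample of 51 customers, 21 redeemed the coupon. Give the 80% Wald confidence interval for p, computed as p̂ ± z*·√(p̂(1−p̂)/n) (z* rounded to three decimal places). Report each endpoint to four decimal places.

(0.3234, 0.5001)

With x = 21 successes in n = 51, p̂ = 0.41176.
Standard error of p̂: √(0.242215/51) = √0.004749305 = 0.068915.
The 80% critical value is z* = 1.282.
Margin of error: 1.282 × 0.068915 = 0.08835.
CI: 0.41176 ± 0.08835 = (0.3234, 0.5001).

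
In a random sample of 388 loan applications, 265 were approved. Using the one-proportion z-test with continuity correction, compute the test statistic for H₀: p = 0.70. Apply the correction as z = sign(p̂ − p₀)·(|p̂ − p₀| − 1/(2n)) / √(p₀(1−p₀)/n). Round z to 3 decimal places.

z = -0.676

Sample proportion p̂ = 265/388 = 0.68299. p̂ − p₀ = -0.017010.
1/(2n) = 0.001289.
Corrected numerator: |-0.017010| − 0.001289 = 0.015721.
SE₀ = √(0.70·0.30/388) = 0.023265.
z = −0.015721/0.023265 = -0.676.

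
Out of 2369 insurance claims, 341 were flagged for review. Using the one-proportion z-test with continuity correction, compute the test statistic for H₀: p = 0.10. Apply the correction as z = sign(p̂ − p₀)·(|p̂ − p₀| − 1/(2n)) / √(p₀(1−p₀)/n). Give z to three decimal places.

z = 7.095

With x = 341 successes in n = 2369, p̂ = 0.14394. p̂ − p₀ = 0.043943.
1/(2n) = 0.000211.
Corrected numerator: |0.043943| − 0.000211 = 0.043732.
SE₀ = √(0.10·0.90/2369) = 0.006164.
z = (+)0.043732/0.006164 = 7.095.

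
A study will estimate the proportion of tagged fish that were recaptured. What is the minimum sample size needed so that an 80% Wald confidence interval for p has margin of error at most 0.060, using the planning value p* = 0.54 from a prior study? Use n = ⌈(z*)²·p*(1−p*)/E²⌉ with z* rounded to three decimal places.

z* = 1.282 at the 80% level.
p*(1−p*) = 0.54·0.46 = 0.2484.
Required n before rounding: 1.643524 × 0.2484 / 0.060² = 113.403.
Rounding up, n = 114.

n = 114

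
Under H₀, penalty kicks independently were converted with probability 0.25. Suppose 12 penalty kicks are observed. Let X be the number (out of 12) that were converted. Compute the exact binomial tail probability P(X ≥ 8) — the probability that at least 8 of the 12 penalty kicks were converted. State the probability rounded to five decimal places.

P = 0.00278

X is binomial with n = 12 and p = 0.25.
P(X ≥ 8) = Σ_{j=8}^{12} C(12,j)·0.25^j·0.75^{12−j}.
= 0.002390 + 0.000354 + 0.000035 + 0.000002 + 0.000000 = 0.00278.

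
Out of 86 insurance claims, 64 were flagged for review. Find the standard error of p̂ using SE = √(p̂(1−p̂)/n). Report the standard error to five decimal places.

The sample proportion is 64/86 = 0.74419.
p̂(1−p̂) = 0.190371.
SE = √(0.190371/86) = √0.002213616 = 0.04705.

SE = 0.04705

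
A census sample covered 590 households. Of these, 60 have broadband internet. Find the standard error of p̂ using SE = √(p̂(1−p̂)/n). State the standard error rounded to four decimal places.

SE = 0.0124

p̂ = 60/590 = 0.10169.
p̂(1−p̂) = 0.10169·0.89831 = 0.091349.
SE = √(0.091349/590) = 0.0124.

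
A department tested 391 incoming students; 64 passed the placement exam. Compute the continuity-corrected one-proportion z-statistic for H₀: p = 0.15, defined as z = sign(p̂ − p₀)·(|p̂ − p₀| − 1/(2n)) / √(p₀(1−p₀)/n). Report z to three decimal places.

z = 0.687

Sample proportion p̂ = 64/391 = 0.16368. p̂ − p₀ = 0.013683.
Continuity correction 1/(2n) = 1/782 = 0.001279.
Corrected numerator: |0.013683| − 0.001279 = 0.012404.
SE₀ = √(0.15·0.85/391) = 0.018058.
z = +0.012404/0.018058 = 0.687.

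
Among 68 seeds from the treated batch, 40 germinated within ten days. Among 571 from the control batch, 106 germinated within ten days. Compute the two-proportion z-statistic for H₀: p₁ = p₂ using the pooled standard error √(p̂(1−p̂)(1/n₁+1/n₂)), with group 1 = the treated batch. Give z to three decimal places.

z = 7.475

Sample proportions: p̂₁ = 40/68 = 0.58824 and p̂₂ = 106/571 = 0.18564.
Pooled p̂ = (40+106)/(68+571) = 146/639 = 0.22848.
Pooled SE = √[0.1762780·0.01645720] ≈ 0.053861.
z = (p̂₁ − p̂₂)/SE = (0.58824 − 0.18564)/0.053861 = 0.40260/0.053861 = 7.475.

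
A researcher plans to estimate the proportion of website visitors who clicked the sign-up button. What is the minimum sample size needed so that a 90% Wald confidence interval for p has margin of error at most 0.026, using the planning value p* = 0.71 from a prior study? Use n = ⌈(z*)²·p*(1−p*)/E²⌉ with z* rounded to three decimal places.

n = 825

z* = 1.645 at the 90% level.
p*(1−p*) = 0.2059.
Required n before rounding: 2.706025 × 0.2059 / 0.026² = 824.217.
Rounding up, n = 825.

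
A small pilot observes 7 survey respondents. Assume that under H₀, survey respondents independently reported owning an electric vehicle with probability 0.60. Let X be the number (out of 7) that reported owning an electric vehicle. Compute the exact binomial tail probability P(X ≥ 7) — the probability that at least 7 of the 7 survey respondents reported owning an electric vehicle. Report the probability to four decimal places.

P = 0.0280

X is binomial with n = 7 and p = 0.60.
P(X ≥ 7) = C(7,7)·0.60^7·0.40^0.
= 0.027994 = 0.0280.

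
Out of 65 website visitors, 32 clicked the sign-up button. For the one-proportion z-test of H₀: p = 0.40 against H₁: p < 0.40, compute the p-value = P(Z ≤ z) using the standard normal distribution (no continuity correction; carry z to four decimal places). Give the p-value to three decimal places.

p-value = 0.936

p̂ = 32/65 = 0.49231.
Null standard error: √(0.40·0.60/65) = √0.003692308 = 0.060764.
Test statistic (full precision, shown to 4 dp): z = (32/65 − 0.40)/SE₀ ≈ 1.5191.
From the standard normal, P(Z ≤ z) = 0.936.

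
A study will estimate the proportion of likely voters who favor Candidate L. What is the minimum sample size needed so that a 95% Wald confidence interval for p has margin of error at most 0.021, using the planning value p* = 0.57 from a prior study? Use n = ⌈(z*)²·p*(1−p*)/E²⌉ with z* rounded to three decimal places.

n = 2136

For 95% confidence, z* = 1.960.
p*(1−p*) = 0.57·0.43 = 0.2451.
Required n before rounding: 3.841600 × 0.2451 / 0.021² = 2135.093.
Rounding up, n = 2136.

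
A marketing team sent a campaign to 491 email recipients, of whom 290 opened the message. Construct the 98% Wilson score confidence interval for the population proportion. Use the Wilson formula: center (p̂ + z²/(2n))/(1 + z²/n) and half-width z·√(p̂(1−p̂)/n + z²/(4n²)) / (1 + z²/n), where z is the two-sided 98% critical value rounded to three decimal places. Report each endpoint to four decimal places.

p̂ = 290/491 = 0.59063; z = 2.326, so z² = 5.410276.
1 + z²/n = 1.011019.
Adjusted center: (0.59063 + z²/(2n))/1.011019 = 0.58964.
Radicand: p̂(1−p̂)/n + z²/(4n²) = 0.000492436 + 0.000005610 = 0.000498046.
Half-width = z·√(radicand)/denom = 2.326·0.022317/1.011019 = 0.05134.
CI: 0.58964 ± 0.05134 = (0.5383, 0.6410).

(0.5383, 0.6410)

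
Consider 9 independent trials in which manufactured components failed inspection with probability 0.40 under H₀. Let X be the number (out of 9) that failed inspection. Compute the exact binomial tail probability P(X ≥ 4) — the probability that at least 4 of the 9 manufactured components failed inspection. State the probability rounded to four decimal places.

X is binomial with n = 9 and p = 0.40.
P(X ≥ 4) = Σ_{j=4}^{9} C(9,j)·0.40^j·0.60^{9−j}.
= 0.250823 + 0.167215 + 0.074318 + 0.021234 + 0.003539 + 0.000262 = 0.5174.

P = 0.5174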